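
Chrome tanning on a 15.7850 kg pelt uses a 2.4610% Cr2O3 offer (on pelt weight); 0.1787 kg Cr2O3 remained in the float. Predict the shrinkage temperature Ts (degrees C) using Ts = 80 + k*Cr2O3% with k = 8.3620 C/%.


Offered = pelt * offer_pct / 100 = 15.7850 * 2.4610 / 100 = 0.3885 kg
Uptake = offered - residual = 0.3885 - 0.1787 = 0.2098 kg
Cr2O3% on pelt = uptake / pelt * 100 = 0.2098 / 15.7850 * 100 = 1.3289 %
Ts = 80 + k * Cr2O3% = 80 + 8.3620 * 1.3289 = 91.1124 C


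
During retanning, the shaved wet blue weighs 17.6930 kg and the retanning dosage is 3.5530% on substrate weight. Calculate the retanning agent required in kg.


Formula: Retan = substrate * pct / 100
Substituting: Retan = 17.6930 * 3.5530 / 100
Result: 0.6286 kg


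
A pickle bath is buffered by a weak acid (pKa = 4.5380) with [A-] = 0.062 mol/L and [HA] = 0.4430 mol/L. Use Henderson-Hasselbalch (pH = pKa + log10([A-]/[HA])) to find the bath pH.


ratio = [A-] / [HA] = 0.062 / 0.4430 = 0.1400
log10(ratio) = -0.8540
pH = pKa + log10(ratio) = 4.5380 - 0.8540 = 3.6840


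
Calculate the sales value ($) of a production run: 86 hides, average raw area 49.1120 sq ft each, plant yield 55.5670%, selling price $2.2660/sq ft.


Raw_total = N * avg_area = 86 * 49.1120 = 4223.6320 sq ft
Finished = Raw_total * yield / 100 = 4223.6320 * 55.5670 / 100 = 2346.9456 sq ft
Value = Finished * price = 2346.9456 * 2.2660 = 5318.1787 $


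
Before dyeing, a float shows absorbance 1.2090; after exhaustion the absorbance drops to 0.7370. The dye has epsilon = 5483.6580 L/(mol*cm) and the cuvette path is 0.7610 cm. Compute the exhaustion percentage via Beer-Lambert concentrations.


c_initial = A_i / (epsilon * l) = 1.2090 / (5483.6580 * 0.7610) = 2.8972e-04 mol/L
c_final = A_f / (epsilon * l) = 0.7370 / (5483.6580 * 0.7610) = 1.7661e-04 mol/L
Exhaustion = (c_initial - c_final) / c_initial * 100 = (2.8972e-04 - 1.7661e-04) / 2.8972e-04 * 100 = 39.0405 %


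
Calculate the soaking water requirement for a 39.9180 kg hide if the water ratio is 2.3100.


Formula: Water = hide_weight * ratio
Substituting: Water = 39.9180 * 2.3100
Result: 92.2106 kg


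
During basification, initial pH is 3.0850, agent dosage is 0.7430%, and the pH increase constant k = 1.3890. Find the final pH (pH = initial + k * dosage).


Formula: pH_final = pH_initial + k * base_pct
Substituting: pH_final = 3.0850 + 1.3890 * 0.7430
Result: 4.1170


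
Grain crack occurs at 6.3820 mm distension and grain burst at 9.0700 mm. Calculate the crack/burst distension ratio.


Formula: Ratio = crack / burst
Substituting: Ratio = 6.3820 / 9.0700
Result: 0.7036


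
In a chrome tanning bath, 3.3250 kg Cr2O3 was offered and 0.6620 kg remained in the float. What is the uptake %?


Formula: Uptake = (offered - residual) / offered * 100
Substituting: Uptake = (3.3250 - 0.6620) / 3.3250 * 100
Result: 80.0902 %


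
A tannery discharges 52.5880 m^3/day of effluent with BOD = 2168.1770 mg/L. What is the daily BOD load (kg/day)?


Formula: BOD_load = volume * conc / 1000
Substituting: BOD_load = 52.5880 * 2168.1770 / 1000
Result: 114.0201 kg/day


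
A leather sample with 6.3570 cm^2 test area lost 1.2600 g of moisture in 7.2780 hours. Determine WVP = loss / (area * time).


Formula: WVP = loss / (area * time)
Substituting: WVP = 1.2600 / (6.3570 * 7.2780)
Result: 0.0272337 g/(cm^2*hr)


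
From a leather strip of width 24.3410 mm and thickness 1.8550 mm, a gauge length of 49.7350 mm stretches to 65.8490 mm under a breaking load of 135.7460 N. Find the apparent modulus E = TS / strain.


TS = F / (w * t) = 135.7460 / (24.3410 * 1.8550) = 3.0064 N/mm^2
strain = (Lf - L0) / L0 = (65.8490 - 49.7350) / 49.7350 = 0.3240
E = TS / strain = 3.0064 / 0.3240 = 9.2790 N/mm^2


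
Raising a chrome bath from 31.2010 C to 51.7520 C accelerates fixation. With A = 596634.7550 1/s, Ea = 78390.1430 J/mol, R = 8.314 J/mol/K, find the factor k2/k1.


T1 = 31.2010 + 273.15 = 304.3510 K; T2 = 51.7520 + 273.15 = 324.9020 K
k1 = A * exp(-Ea/(R*T1)) = 596634.7550 * exp(-78390.1430/(8.314*304.3510)) = 2.0961e-08 1/s
k2 = A * exp(-Ea/(R*T2)) = 596634.7550 * exp(-78390.1430/(8.314*324.9020)) = 1.4874e-07 1/s
k2/k1 = 1.4874e-07 / 2.0961e-08 = 7.0962


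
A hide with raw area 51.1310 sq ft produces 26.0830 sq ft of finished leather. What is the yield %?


Formula: Yield = finished / raw * 100
Substituting: Yield = 26.0830 / 51.1310 * 100
Result: 51.0121 %


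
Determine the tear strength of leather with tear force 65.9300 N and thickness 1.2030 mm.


Formula: Tear strength = force / thickness
Substituting: Tear strength = 65.9300 / 1.2030
Result: 54.8047 N/mm


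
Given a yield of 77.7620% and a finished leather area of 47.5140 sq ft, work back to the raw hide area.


Formula: raw = finished * 100 / yield
Substituting: raw = 47.5140 * 100 / 77.7620
Result: 61.1018 sq ft


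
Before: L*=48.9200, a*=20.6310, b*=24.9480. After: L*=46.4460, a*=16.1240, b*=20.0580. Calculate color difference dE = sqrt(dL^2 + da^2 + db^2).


dL = -2.4740, da = -4.5070, db = -4.8900
dE = sqrt((-2.4740)^2 + (-4.5070)^2 + (-4.8900)^2) = 7.0955


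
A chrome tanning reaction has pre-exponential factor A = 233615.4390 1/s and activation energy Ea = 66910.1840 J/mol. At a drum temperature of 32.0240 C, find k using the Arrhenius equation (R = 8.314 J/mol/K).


T_K = T_C + 273.15 = 32.0240 + 273.15 = 305.1740 K
exponent = -Ea / (R * T_K) = -66910.1840 / (8.314 * 305.1740) = -26.3715
k = A * exp(exponent) = 233615.4390 * exp(-26.3715) = 8.2321e-07 1/s


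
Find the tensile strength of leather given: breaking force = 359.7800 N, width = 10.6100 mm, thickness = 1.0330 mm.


Formula: TS = force / (width * thickness)
Substituting: TS = 359.7800 / (10.6100 * 1.0330)
Result: 32.8263 N/mm^2


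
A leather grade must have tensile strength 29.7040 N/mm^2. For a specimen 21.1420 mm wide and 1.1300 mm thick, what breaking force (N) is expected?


Formula: F = TS * w * t
Substituting: F = 29.7040 * 21.1420 * 1.1300
Result: 709.6422 N


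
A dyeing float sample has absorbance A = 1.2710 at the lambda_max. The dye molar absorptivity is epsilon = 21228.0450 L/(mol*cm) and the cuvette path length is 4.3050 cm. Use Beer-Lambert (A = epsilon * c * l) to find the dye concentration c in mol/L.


Formula: c = A / (epsilon * l)
Substituting: c = 1.2710 / (21228.0450 * 4.3050)
Result: 1.3908e-05 mol/L


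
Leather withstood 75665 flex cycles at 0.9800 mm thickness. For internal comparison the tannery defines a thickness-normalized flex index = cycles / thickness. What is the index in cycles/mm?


Formula: Index = cycles / thickness
Substituting: Index = 75665 / 0.9800
Result: 77209.1837 cycles/mm


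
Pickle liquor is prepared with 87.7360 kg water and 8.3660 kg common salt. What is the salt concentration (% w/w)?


Formula: Conc = salt / (water + salt) * 100
Substituting: Conc = 8.3660 / (87.7360 + 8.3660) * 100
Result: 8.7053 %


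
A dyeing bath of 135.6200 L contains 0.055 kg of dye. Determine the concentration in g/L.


Formula: Conc = dye_mass(kg) / volume(L) * 1000
Substituting: Conc = 0.055 / 135.6200 * 1000
Result: 0.4055 g/L


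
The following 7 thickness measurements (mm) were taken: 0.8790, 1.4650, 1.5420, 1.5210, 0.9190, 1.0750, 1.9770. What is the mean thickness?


Formula: Average = sum / n
Substituting: Average = 9.3780 / 7
Result: 1.3397 mm


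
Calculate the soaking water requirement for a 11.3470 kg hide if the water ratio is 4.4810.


Formula: Water = hide_weight * ratio
Substituting: Water = 11.3470 * 4.4810
Result: 50.8459 kg


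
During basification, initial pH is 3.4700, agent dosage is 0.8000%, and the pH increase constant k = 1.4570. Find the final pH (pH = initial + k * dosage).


Formula: pH_final = pH_initial + k * base_pct
Substituting: pH_final = 3.4700 + 1.4570 * 0.8000
Result: 4.6356


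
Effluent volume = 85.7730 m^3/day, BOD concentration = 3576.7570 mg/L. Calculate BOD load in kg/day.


Formula: BOD_load = volume * conc / 1000
Substituting: BOD_load = 85.7730 * 3576.7570 / 1000
Result: 306.7892 kg/day


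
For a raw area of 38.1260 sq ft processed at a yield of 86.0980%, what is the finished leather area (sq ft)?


Formula: finished = raw * yield / 100
Substituting: finished = 38.1260 * 86.0980 / 100
Result: 32.8257 sq ft


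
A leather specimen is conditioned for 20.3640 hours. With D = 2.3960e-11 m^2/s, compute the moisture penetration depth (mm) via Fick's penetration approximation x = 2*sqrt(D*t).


t = 20.3640 hr * 3600 = 73310.4000 s
D * t = 2.3960e-11 * 73310.4000 = 1.7565e-06
x = 2 * sqrt(D*t) = 2 * sqrt(1.7565e-06) = 0.00265067 m = 2.6507 mm


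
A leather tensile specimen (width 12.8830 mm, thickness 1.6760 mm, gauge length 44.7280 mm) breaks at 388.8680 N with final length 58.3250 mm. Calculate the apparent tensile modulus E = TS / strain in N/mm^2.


TS = F / (w * t) = 388.8680 / (12.8830 * 1.6760) = 18.0099 N/mm^2
strain = (Lf - L0) / L0 = (58.3250 - 44.7280) / 44.7280 = 0.3040
E = TS / strain = 18.0099 / 0.3040 = 59.2444 N/mm^2


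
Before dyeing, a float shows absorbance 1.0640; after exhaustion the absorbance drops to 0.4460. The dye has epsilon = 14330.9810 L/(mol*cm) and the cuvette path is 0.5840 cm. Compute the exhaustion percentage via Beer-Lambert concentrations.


c_initial = A_i / (epsilon * l) = 1.0640 / (14330.9810 * 0.5840) = 1.2713e-04 mol/L
c_final = A_f / (epsilon * l) = 0.4460 / (14330.9810 * 0.5840) = 5.3290e-05 mol/L
Exhaustion = (c_initial - c_final) / c_initial * 100 = (1.2713e-04 - 5.3290e-05) / 1.2713e-04 * 100 = 58.0827 %


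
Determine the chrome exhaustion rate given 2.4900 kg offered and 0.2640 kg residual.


Formula: Uptake = (offered - residual) / offered * 100
Substituting: Uptake = (2.4900 - 0.2640) / 2.4900 * 100
Result: 89.3976 %


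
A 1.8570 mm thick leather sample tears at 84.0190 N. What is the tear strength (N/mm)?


Formula: Tear strength = force / thickness
Substituting: Tear strength = 84.0190 / 1.8570
Result: 45.2445 N/mm


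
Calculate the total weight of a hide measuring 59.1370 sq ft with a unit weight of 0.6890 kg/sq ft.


Formula: Weight = area * weight_per_sqft
Substituting: Weight = 59.1370 * 0.6890
Result: 40.7454 kg


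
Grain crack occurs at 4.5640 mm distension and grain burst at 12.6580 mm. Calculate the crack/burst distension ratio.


Formula: Ratio = crack / burst
Substituting: Ratio = 4.5640 / 12.6580
Result: 0.3606


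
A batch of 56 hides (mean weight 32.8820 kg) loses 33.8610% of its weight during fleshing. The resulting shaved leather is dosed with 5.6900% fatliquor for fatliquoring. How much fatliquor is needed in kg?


Total_raw = N * avg_wt = 56 * 32.8820 = 1841.3920 kg
Substrate = Total_raw * (1 - loss/100) = 1841.3920 * (1 - 33.8610/100) = 1217.8783 kg
Fat = Substrate * pct / 100 = 1217.8783 * 5.6900 / 100 = 69.2973 kg


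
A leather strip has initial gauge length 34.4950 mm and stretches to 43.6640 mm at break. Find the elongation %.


Formula: Elongation = (Lf - L0) / L0 * 100
Substituting: Elongation = (43.6640 - 34.4950) / 34.4950 * 100
Result: 26.5807 %


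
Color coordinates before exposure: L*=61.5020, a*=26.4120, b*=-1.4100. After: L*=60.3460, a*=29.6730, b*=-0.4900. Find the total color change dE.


dL = -1.1560, da = 3.2610, db = 0.9200
dE = sqrt((-1.1560)^2 + 3.2610^2 + 0.9200^2) = 3.5801


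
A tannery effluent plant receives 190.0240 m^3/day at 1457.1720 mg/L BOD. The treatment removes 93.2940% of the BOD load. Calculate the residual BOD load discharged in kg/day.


Load_in = volume * conc / 1000 = 190.0240 * 1457.1720 / 1000 = 276.8977 kg/day
Removed = Load_in * eff / 100 = 276.8977 * 93.2940 / 100 = 258.3289 kg/day
Load_out = Load_in - Removed = 276.8977 - 258.3289 = 18.5688 kg/day


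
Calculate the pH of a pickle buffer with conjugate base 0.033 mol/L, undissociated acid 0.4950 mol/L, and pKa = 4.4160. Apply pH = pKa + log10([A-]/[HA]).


ratio = [A-] / [HA] = 0.033 / 0.4950 = 0.0666667
log10(ratio) = -1.1761
pH = pKa + log10(ratio) = 4.4160 - 1.1761 = 3.2399


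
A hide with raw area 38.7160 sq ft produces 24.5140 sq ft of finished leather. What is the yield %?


Formula: Yield = finished / raw * 100
Substituting: Yield = 24.5140 / 38.7160 * 100
Result: 63.3175 %


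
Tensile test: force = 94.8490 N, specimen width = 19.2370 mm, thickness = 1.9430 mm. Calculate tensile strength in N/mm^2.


Formula: TS = force / (width * thickness)
Substituting: TS = 94.8490 / (19.2370 * 1.9430)
Result: 2.5376 N/mm^2


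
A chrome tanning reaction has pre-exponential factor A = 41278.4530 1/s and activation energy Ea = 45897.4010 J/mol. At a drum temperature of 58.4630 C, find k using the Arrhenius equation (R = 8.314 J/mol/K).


T_K = T_C + 273.15 = 58.4630 + 273.15 = 331.6130 K
exponent = -Ea / (R * T_K) = -45897.4010 / (8.314 * 331.6130) = -16.6474
k = A * exp(exponent) = 41278.4530 * exp(-16.6474) = 0.00243135 1/s


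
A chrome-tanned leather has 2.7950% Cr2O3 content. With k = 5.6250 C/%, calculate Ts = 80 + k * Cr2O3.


Formula: Ts = 80 + k * Cr2O3
Substituting: Ts = 80 + 5.6250 * 2.7950
Result: 95.7219 C


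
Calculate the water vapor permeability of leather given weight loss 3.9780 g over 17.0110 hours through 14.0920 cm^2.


Formula: WVP = loss / (area * time)
Substituting: WVP = 3.9780 / (14.0920 * 17.0110)
Result: 0.0165944 g/(cm^2*hr)


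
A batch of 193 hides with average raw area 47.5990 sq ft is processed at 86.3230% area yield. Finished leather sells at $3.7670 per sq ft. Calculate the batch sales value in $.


Raw_total = N * avg_area = 193 * 47.5990 = 9186.6070 sq ft
Finished = Raw_total * yield / 100 = 9186.6070 * 86.3230 / 100 = 7930.1548 sq ft
Value = Finished * price = 7930.1548 * 3.7670 = 29872.8930 $


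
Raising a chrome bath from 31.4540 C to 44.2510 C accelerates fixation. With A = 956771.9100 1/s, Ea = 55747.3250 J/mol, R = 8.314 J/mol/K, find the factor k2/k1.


T1 = 31.4540 + 273.15 = 304.6040 K; T2 = 44.2510 + 273.15 = 317.4010 K
k1 = A * exp(-Ea/(R*T1)) = 956771.9100 * exp(-55747.3250/(8.314*304.6040)) = 2.6345e-04 1/s
k2 = A * exp(-Ea/(R*T2)) = 956771.9100 * exp(-55747.3250/(8.314*317.4010)) = 6.3995e-04 1/s
k2/k1 = 6.3995e-04 / 2.6345e-04 = 2.4291


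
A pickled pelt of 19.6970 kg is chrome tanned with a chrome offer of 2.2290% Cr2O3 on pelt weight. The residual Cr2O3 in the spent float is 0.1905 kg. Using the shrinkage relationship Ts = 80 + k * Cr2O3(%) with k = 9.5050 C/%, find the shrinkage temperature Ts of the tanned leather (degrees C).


Offered = pelt * offer_pct / 100 = 19.6970 * 2.2290 / 100 = 0.4390 kg
Uptake = offered - residual = 0.4390 - 0.1905 = 0.2485 kg
Cr2O3% on pelt = uptake / pelt * 100 = 0.2485 / 19.6970 * 100 = 1.2618 %
Ts = 80 + k * Cr2O3% = 80 + 9.5050 * 1.2618 = 91.9939 C


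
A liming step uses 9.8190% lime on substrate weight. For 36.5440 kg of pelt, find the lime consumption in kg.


Formula: Lime = substrate * pct / 100
Substituting: Lime = 36.5440 * 9.8190 / 100
Result: 3.5883 kg


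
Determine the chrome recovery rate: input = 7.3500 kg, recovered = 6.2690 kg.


Formula: Recovery = recovered / input * 100
Substituting: Recovery = 6.2690 / 7.3500 * 100
Result: 85.2925 %


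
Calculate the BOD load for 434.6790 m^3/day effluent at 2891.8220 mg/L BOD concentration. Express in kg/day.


Formula: BOD_load = volume * conc / 1000
Substituting: BOD_load = 434.6790 * 2891.8220 / 1000
Result: 1257.0143 kg/day


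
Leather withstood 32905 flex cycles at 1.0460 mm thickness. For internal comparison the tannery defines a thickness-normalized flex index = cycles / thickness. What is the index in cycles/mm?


Formula: Index = cycles / thickness
Substituting: Index = 32905 / 1.0460
Result: 31457.9350 cycles/mm


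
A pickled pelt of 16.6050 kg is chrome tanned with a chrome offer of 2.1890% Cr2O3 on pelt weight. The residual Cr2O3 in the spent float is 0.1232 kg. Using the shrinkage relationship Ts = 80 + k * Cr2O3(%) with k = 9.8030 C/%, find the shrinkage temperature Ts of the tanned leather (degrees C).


Offered = pelt * offer_pct / 100 = 16.6050 * 2.1890 / 100 = 0.3635 kg
Uptake = offered - residual = 0.3635 - 0.1232 = 0.2403 kg
Cr2O3% on pelt = uptake / pelt * 100 = 0.2403 / 16.6050 * 100 = 1.4471 %
Ts = 80 + k * Cr2O3% = 80 + 9.8030 * 1.4471 = 94.1855 C


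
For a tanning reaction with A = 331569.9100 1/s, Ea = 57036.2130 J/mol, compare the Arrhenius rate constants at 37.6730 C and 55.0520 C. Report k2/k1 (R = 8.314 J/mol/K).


T1 = 37.6730 + 273.15 = 310.8230 K; T2 = 55.0520 + 273.15 = 328.2020 K
k1 = A * exp(-Ea/(R*T1)) = 331569.9100 * exp(-57036.2130/(8.314*310.8230)) = 8.6127e-05 1/s
k2 = A * exp(-Ea/(R*T2)) = 331569.9100 * exp(-57036.2130/(8.314*328.2020)) = 2.7715e-04 1/s
k2/k1 = 2.7715e-04 / 8.6127e-05 = 3.2179


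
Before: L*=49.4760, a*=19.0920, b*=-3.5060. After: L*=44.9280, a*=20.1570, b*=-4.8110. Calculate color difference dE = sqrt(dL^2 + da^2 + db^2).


dL = -4.5480, da = 1.0650, db = -1.3050
dE = sqrt((-4.5480)^2 + 1.0650^2 + (-1.3050)^2) = 4.8499


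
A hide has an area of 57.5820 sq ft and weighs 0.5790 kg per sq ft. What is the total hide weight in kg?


Formula: Weight = area * weight_per_sqft
Substituting: Weight = 57.5820 * 0.5790
Result: 33.3400 kg


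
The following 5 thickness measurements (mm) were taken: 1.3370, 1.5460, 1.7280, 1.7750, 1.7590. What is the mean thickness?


Formula: Average = sum / n
Substituting: Average = 8.1450 / 5
Result: 1.6290 mm


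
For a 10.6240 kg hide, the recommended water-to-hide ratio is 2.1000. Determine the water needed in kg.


Formula: Water = hide_weight * ratio
Substituting: Water = 10.6240 * 2.1000
Result: 22.3104 kg


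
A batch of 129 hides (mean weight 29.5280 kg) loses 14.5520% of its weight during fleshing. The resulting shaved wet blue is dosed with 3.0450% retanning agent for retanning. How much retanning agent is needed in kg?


Total_raw = N * avg_wt = 129 * 29.5280 = 3809.1120 kg
Substrate = Total_raw * (1 - loss/100) = 3809.1120 * (1 - 14.5520/100) = 3254.8100 kg
Retan = Substrate * pct / 100 = 3254.8100 * 3.0450 / 100 = 99.1090 kg


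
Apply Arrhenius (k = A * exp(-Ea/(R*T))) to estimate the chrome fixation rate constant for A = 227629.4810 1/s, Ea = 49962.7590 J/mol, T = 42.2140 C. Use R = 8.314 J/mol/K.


T_K = T_C + 273.15 = 42.2140 + 273.15 = 315.3640 K
exponent = -Ea / (R * T_K) = -49962.7590 / (8.314 * 315.3640) = -19.0557
k = A * exp(exponent) = 227629.4810 * exp(-19.0557) = 0.0012063 1/s


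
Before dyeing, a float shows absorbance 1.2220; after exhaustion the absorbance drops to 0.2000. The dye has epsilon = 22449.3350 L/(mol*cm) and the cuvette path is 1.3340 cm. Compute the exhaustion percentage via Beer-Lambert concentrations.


c_initial = A_i / (epsilon * l) = 1.2220 / (22449.3350 * 1.3340) = 4.0805e-05 mol/L
c_final = A_f / (epsilon * l) = 0.2000 / (22449.3350 * 1.3340) = 6.6784e-06 mol/L
Exhaustion = (c_initial - c_final) / c_initial * 100 = (4.0805e-05 - 6.6784e-06) / 4.0805e-05 * 100 = 83.6334 %


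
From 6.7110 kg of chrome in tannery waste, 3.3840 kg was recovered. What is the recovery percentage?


Formula: Recovery = recovered / input * 100
Substituting: Recovery = 3.3840 / 6.7110 * 100
Result: 50.4247 %


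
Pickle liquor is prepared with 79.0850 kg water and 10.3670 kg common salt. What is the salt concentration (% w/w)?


Formula: Conc = salt / (water + salt) * 100
Substituting: Conc = 10.3670 / (79.0850 + 10.3670) * 100
Result: 11.5895 %


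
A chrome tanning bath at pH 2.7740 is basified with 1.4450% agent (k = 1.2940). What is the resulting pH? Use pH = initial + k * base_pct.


Formula: pH_final = pH_initial + k * base_pct
Substituting: pH_final = 2.7740 + 1.2940 * 1.4450
Result: 4.6438


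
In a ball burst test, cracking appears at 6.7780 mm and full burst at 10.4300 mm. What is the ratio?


Formula: Ratio = crack / burst
Substituting: Ratio = 6.7780 / 10.4300
Result: 0.6499


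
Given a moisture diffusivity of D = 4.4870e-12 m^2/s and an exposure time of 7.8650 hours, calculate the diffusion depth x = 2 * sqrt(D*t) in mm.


t = 7.8650 hr * 3600 = 28314.0000 s
D * t = 4.4870e-12 * 28314.0000 = 1.2704e-07
x = 2 * sqrt(D*t) = 2 * sqrt(1.2704e-07) = 7.1287e-04 m = 0.7129 mm


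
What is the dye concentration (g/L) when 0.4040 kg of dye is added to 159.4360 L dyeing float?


Formula: Conc = dye_mass(kg) / volume(L) * 1000
Substituting: Conc = 0.4040 / 159.4360 * 1000
Result: 2.5339 g/L


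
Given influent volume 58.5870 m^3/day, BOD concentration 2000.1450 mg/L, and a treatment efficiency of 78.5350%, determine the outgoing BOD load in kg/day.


Load_in = volume * conc / 1000 = 58.5870 * 2000.1450 / 1000 = 117.1825 kg/day
Removed = Load_in * eff / 100 = 117.1825 * 78.5350 / 100 = 92.0293 kg/day
Load_out = Load_in - Removed = 117.1825 - 92.0293 = 25.1532 kg/day


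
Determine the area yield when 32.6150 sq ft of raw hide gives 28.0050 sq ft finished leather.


Formula: Yield = finished / raw * 100
Substituting: Yield = 28.0050 / 32.6150 * 100
Result: 85.8654 %


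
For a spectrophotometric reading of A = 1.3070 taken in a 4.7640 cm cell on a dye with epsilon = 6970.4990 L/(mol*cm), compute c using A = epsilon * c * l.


Formula: c = A / (epsilon * l)
Substituting: c = 1.3070 / (6970.4990 * 4.7640)
Result: 3.9359e-05 mol/L


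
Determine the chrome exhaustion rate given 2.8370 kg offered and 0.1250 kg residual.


Formula: Uptake = (offered - residual) / offered * 100
Substituting: Uptake = (2.8370 - 0.1250) / 2.8370 * 100
Result: 95.5939 %


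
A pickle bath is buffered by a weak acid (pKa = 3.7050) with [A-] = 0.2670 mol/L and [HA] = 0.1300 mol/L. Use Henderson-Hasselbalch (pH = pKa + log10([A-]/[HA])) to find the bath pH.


ratio = [A-] / [HA] = 0.2670 / 0.1300 = 2.0538
log10(ratio) = 0.3126
pH = pKa + log10(ratio) = 3.7050 + 0.3126 = 4.0176


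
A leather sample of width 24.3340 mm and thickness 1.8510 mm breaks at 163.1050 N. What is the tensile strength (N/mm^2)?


Formula: TS = force / (width * thickness)
Substituting: TS = 163.1050 / (24.3340 * 1.8510)
Result: 3.6212 N/mm^2


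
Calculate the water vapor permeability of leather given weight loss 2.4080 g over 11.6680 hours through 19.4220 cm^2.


Formula: WVP = loss / (area * time)
Substituting: WVP = 2.4080 / (19.4220 * 11.6680)
Result: 0.0106259 g/(cm^2*hr)


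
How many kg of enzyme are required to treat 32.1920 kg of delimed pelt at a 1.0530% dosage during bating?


Formula: Enzyme = substrate * pct / 100
Substituting: Enzyme = 32.1920 * 1.0530 / 100
Result: 0.3390 kg


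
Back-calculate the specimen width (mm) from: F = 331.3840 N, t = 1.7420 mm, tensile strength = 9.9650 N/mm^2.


Formula: w = F / (TS * t)
Substituting: w = 331.3840 / (9.9650 * 1.7420)
Result: 19.0900 mm


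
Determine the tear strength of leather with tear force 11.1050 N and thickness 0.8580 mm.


Formula: Tear strength = force / thickness
Substituting: Tear strength = 11.1050 / 0.8580
Result: 12.9429 N/mm


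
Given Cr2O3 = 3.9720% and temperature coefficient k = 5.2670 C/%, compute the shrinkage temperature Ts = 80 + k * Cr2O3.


Formula: Ts = 80 + k * Cr2O3
Substituting: Ts = 80 + 5.2670 * 3.9720
Result: 100.9205 C


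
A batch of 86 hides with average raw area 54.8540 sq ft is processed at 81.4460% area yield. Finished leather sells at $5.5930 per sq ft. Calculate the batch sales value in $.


Raw_total = N * avg_area = 86 * 54.8540 = 4717.4440 sq ft
Finished = Raw_total * yield / 100 = 4717.4440 * 81.4460 / 100 = 3842.1694 sq ft
Value = Finished * price = 3842.1694 * 5.5930 = 21489.2537 $


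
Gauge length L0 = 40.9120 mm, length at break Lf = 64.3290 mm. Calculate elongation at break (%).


Formula: Elongation = (Lf - L0) / L0 * 100
Substituting: Elongation = (64.3290 - 40.9120) / 40.9120 * 100
Result: 57.2375 %


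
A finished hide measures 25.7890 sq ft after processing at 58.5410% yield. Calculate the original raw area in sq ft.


Formula: raw = finished * 100 / yield
Substituting: raw = 25.7890 * 100 / 58.5410
Result: 44.0529 sq ft


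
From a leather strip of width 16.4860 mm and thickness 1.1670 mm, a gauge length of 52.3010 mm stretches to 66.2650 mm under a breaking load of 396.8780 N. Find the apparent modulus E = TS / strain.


TS = F / (w * t) = 396.8780 / (16.4860 * 1.1670) = 20.6287 N/mm^2
strain = (Lf - L0) / L0 = (66.2650 - 52.3010) / 52.3010 = 0.2670
E = TS / strain = 20.6287 / 0.2670 = 77.2629 N/mm^2


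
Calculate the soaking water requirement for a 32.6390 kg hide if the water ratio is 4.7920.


Formula: Water = hide_weight * ratio
Substituting: Water = 32.6390 * 4.7920
Result: 156.4061 kg


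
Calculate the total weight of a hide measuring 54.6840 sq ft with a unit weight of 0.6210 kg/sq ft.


Formula: Weight = area * weight_per_sqft
Substituting: Weight = 54.6840 * 0.6210
Result: 33.9588 kg


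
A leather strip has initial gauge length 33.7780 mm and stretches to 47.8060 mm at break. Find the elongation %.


Formula: Elongation = (Lf - L0) / L0 * 100
Substituting: Elongation = (47.8060 - 33.7780) / 33.7780 * 100
Result: 41.5300 %


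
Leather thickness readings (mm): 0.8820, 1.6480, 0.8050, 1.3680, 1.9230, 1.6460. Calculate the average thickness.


Formula: Average = sum / n
Substituting: Average = 8.2720 / 6
Result: 1.3787 mm


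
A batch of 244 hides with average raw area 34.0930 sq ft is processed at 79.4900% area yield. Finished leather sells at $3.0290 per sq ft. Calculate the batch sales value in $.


Raw_total = N * avg_area = 244 * 34.0930 = 8318.6920 sq ft
Finished = Raw_total * yield / 100 = 8318.6920 * 79.4900 / 100 = 6612.5283 sq ft
Value = Finished * price = 6612.5283 * 3.0290 = 20029.3481 $


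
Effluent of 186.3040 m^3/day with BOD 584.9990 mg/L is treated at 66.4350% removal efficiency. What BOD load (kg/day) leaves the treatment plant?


Load_in = volume * conc / 1000 = 186.3040 * 584.9990 / 1000 = 108.9877 kg/day
Removed = Load_in * eff / 100 = 108.9877 * 66.4350 / 100 = 72.4059 kg/day
Load_out = Load_in - Removed = 108.9877 - 72.4059 = 36.5817 kg/day


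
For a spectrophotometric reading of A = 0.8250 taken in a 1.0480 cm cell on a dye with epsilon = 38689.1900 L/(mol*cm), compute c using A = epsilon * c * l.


Formula: c = A / (epsilon * l)
Substituting: c = 0.8250 / (38689.1900 * 1.0480)
Result: 2.0347e-05 mol/L


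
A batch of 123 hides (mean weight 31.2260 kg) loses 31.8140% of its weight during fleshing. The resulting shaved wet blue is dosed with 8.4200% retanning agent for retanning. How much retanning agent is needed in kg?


Total_raw = N * avg_wt = 123 * 31.2260 = 3840.7980 kg
Substrate = Total_raw * (1 - loss/100) = 3840.7980 * (1 - 31.8140/100) = 2618.8865 kg
Retan = Substrate * pct / 100 = 2618.8865 * 8.4200 / 100 = 220.5102 kg


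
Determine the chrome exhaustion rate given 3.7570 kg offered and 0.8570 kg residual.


Formula: Uptake = (offered - residual) / offered * 100
Substituting: Uptake = (3.7570 - 0.8570) / 3.7570 * 100
Result: 77.1892 %


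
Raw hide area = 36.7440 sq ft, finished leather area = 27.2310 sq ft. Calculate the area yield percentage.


Formula: Yield = finished / raw * 100
Substituting: Yield = 27.2310 / 36.7440 * 100
Result: 74.1101 %


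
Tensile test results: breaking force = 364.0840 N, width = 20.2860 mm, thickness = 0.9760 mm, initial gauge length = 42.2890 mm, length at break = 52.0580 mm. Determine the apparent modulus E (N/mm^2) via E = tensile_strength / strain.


TS = F / (w * t) = 364.0840 / (20.2860 * 0.9760) = 18.3889 N/mm^2
strain = (Lf - L0) / L0 = (52.0580 - 42.2890) / 42.2890 = 0.2310
E = TS / strain = 18.3889 / 0.2310 = 79.6036 N/mm^2


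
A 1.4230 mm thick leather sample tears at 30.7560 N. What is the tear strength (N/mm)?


Formula: Tear strength = force / thickness
Substituting: Tear strength = 30.7560 / 1.4230
Result: 21.6135 N/mm


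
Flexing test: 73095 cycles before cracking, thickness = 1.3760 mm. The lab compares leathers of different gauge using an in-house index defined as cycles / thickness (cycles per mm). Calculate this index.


Formula: Index = cycles / thickness
Substituting: Index = 73095 / 1.3760
Result: 53121.3663 cycles/mm


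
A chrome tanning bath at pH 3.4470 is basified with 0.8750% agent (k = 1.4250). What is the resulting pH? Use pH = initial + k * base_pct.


Formula: pH_final = pH_initial + k * base_pct
Substituting: pH_final = 3.4470 + 1.4250 * 0.8750
Result: 4.6939


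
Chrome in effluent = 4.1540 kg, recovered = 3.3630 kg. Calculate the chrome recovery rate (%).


Formula: Recovery = recovered / input * 100
Substituting: Recovery = 3.3630 / 4.1540 * 100
Result: 80.9581 %


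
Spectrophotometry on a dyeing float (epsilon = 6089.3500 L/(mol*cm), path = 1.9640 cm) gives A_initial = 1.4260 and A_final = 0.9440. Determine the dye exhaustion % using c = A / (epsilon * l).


c_initial = A_i / (epsilon * l) = 1.4260 / (6089.3500 * 1.9640) = 1.1924e-04 mol/L
c_final = A_f / (epsilon * l) = 0.9440 / (6089.3500 * 1.9640) = 7.8933e-05 mol/L
Exhaustion = (c_initial - c_final) / c_initial * 100 = (1.1924e-04 - 7.8933e-05) / 1.1924e-04 * 100 = 33.8008 %


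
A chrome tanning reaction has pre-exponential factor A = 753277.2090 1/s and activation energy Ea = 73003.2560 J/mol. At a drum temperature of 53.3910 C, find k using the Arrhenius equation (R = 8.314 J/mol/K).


T_K = T_C + 273.15 = 53.3910 + 273.15 = 326.5410 K
exponent = -Ea / (R * T_K) = -73003.2560 / (8.314 * 326.5410) = -26.8902
k = A * exp(exponent) = 753277.2090 * exp(-26.8902) = 1.5801e-06 1/s


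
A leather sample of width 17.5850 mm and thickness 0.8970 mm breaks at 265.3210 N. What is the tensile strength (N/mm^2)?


Formula: TS = force / (width * thickness)
Substituting: TS = 265.3210 / (17.5850 * 0.8970)
Result: 16.8204 N/mm^2


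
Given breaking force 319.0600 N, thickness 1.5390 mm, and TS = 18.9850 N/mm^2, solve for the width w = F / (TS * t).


Formula: w = F / (TS * t)
Substituting: w = 319.0600 / (18.9850 * 1.5390)
Result: 10.9200 mm


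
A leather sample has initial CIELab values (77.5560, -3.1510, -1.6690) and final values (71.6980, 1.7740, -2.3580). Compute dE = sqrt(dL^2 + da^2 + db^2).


dL = -5.8580, da = 4.9250, db = -0.6890
dE = sqrt((-5.8580)^2 + 4.9250^2 + (-0.6890)^2) = 7.6842


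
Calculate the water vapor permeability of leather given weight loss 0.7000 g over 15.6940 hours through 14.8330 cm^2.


Formula: WVP = loss / (area * time)
Substituting: WVP = 0.7000 / (14.8330 * 15.6940)
Result: 0.00300701 g/(cm^2*hr)


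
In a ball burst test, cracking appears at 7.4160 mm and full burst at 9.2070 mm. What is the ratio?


Formula: Ratio = crack / burst
Substituting: Ratio = 7.4160 / 9.2070
Result: 0.8055


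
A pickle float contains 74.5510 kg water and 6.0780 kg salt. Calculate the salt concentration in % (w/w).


Formula: Conc = salt / (water + salt) * 100
Substituting: Conc = 6.0780 / (74.5510 + 6.0780) * 100
Result: 7.5382 %


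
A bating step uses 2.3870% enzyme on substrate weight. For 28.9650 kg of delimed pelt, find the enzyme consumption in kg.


Formula: Enzyme = substrate * pct / 100
Substituting: Enzyme = 28.9650 * 2.3870 / 100
Result: 0.6914 kg


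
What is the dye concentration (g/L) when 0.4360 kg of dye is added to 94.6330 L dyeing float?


Formula: Conc = dye_mass(kg) / volume(L) * 1000
Substituting: Conc = 0.4360 / 94.6330 * 1000
Result: 4.6073 g/L


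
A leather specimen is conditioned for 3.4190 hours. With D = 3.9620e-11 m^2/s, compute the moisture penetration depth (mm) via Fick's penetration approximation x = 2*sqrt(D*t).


t = 3.4190 hr * 3600 = 12308.4000 s
D * t = 3.9620e-11 * 12308.4000 = 4.8766e-07
x = 2 * sqrt(D*t) = 2 * sqrt(4.8766e-07) = 0.00139665 m = 1.3967 mm


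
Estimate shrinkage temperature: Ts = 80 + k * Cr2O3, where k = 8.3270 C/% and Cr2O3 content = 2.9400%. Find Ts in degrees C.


Formula: Ts = 80 + k * Cr2O3
Substituting: Ts = 80 + 8.3270 * 2.9400
Result: 104.4814 C


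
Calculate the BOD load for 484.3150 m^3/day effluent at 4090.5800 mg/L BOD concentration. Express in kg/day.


Formula: BOD_load = volume * conc / 1000
Substituting: BOD_load = 484.3150 * 4090.5800 / 1000
Result: 1981.1293 kg/day


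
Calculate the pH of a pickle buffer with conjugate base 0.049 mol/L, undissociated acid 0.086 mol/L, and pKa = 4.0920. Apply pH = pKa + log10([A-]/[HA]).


ratio = [A-] / [HA] = 0.049 / 0.086 = 0.5698
log10(ratio) = -0.2443
pH = pKa + log10(ratio) = 4.0920 - 0.2443 = 3.8477


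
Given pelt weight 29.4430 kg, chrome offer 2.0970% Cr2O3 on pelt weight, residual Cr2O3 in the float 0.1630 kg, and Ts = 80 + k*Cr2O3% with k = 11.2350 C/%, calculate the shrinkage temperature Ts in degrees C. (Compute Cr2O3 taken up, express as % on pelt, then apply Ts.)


Offered = pelt * offer_pct / 100 = 29.4430 * 2.0970 / 100 = 0.6174 kg
Uptake = offered - residual = 0.6174 - 0.1630 = 0.4544 kg
Cr2O3% on pelt = uptake / pelt * 100 = 0.4544 / 29.4430 * 100 = 1.5434 %
Ts = 80 + k * Cr2O3% = 80 + 11.2350 * 1.5434 = 97.3400 C


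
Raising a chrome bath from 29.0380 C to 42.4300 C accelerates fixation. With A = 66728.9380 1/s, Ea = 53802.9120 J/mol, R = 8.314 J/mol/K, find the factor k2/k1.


T1 = 29.0380 + 273.15 = 302.1880 K; T2 = 42.4300 + 273.15 = 315.5800 K
k1 = A * exp(-Ea/(R*T1)) = 66728.9380 * exp(-53802.9120/(8.314*302.1880)) = 3.3411e-05 1/s
k2 = A * exp(-Ea/(R*T2)) = 66728.9380 * exp(-53802.9120/(8.314*315.5800)) = 8.2901e-05 1/s
k2/k1 = 8.2901e-05 / 3.3411e-05 = 2.4813


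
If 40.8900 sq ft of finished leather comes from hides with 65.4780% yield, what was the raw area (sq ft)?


Formula: raw = finished * 100 / yield
Substituting: raw = 40.8900 * 100 / 65.4780
Result: 62.4485 sq ft


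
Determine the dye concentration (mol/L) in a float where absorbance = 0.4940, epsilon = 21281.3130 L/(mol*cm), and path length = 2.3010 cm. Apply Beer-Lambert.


Formula: c = A / (epsilon * l)
Substituting: c = 0.4940 / (21281.3130 * 2.3010)
Result: 1.0088e-05 mol/L


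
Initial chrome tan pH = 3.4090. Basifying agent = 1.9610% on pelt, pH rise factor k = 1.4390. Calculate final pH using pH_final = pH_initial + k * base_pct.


Formula: pH_final = pH_initial + k * base_pct
Substituting: pH_final = 3.4090 + 1.4390 * 1.9610
Result: 6.2309


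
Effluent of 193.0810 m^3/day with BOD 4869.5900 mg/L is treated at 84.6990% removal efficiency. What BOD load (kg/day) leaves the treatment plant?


Load_in = volume * conc / 1000 = 193.0810 * 4869.5900 / 1000 = 940.2253 kg/day
Removed = Load_in * eff / 100 = 940.2253 * 84.6990 / 100 = 796.3614 kg/day
Load_out = Load_in - Removed = 940.2253 - 796.3614 = 143.8639 kg/day


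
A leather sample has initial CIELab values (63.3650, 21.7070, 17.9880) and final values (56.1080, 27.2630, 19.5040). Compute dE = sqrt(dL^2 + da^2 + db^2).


dL = -7.2570, da = 5.5560, db = 1.5160
dE = sqrt((-7.2570)^2 + 5.5560^2 + 1.5160^2) = 9.2645


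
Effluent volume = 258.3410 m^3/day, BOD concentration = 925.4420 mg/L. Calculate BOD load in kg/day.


Formula: BOD_load = volume * conc / 1000
Substituting: BOD_load = 258.3410 * 925.4420 / 1000
Result: 239.0796 kg/day


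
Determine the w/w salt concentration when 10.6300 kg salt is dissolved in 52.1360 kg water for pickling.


Formula: Conc = salt / (water + salt) * 100
Substituting: Conc = 10.6300 / (52.1360 + 10.6300) * 100
Result: 16.9359 %


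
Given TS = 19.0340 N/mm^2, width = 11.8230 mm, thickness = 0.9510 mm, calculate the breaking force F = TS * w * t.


Formula: F = TS * w * t
Substituting: F = 19.0340 * 11.8230 * 0.9510
Result: 214.0121 N


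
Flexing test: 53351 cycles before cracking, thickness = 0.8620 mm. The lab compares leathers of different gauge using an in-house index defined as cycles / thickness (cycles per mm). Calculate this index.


Formula: Index = cycles / thickness
Substituting: Index = 53351 / 0.8620
Result: 61892.1114 cycles/mm


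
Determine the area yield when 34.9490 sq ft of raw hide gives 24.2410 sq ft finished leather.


Formula: Yield = finished / raw * 100
Substituting: Yield = 24.2410 / 34.9490 * 100
Result: 69.3611 %


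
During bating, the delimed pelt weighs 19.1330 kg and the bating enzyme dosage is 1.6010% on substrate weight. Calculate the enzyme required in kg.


Formula: Enzyme = substrate * pct / 100
Substituting: Enzyme = 19.1330 * 1.6010 / 100
Result: 0.3063 kg


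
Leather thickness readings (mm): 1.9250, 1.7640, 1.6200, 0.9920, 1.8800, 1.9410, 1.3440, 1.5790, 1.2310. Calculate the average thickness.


Formula: Average = sum / n
Substituting: Average = 14.2760 / 9
Result: 1.5862 mm


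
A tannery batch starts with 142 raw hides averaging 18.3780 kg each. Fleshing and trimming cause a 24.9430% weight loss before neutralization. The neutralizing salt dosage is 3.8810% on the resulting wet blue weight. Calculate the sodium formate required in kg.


Total_raw = N * avg_wt = 142 * 18.3780 = 2609.6760 kg
Substrate = Total_raw * (1 - loss/100) = 2609.6760 * (1 - 24.9430/100) = 1958.7445 kg
Neutralizer = Substrate * pct / 100 = 1958.7445 * 3.8810 / 100 = 76.0189 kg


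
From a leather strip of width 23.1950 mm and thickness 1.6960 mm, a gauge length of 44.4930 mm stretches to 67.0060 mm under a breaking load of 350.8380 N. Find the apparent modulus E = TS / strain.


TS = F / (w * t) = 350.8380 / (23.1950 * 1.6960) = 8.9184 N/mm^2
strain = (Lf - L0) / L0 = (67.0060 - 44.4930) / 44.4930 = 0.5060
E = TS / strain = 8.9184 / 0.5060 = 17.6256 N/mm^2


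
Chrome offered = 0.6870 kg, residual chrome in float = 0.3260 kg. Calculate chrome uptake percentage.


Formula: Uptake = (offered - residual) / offered * 100
Substituting: Uptake = (0.6870 - 0.3260) / 0.6870 * 100
Result: 52.5473 %


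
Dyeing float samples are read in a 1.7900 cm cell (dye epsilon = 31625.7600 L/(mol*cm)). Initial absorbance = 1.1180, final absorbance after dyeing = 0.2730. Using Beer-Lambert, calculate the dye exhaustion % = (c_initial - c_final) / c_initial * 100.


c_initial = A_i / (epsilon * l) = 1.1180 / (31625.7600 * 1.7900) = 1.9749e-05 mol/L
c_final = A_f / (epsilon * l) = 0.2730 / (31625.7600 * 1.7900) = 4.8225e-06 mol/L
Exhaustion = (c_initial - c_final) / c_initial * 100 = (1.9749e-05 - 4.8225e-06) / 1.9749e-05 * 100 = 75.5814 %


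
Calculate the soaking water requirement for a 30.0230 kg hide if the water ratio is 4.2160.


Formula: Water = hide_weight * ratio
Substituting: Water = 30.0230 * 4.2160
Result: 126.5770 kg


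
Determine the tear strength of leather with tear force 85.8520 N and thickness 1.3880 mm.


Formula: Tear strength = force / thickness
Substituting: Tear strength = 85.8520 / 1.3880
Result: 61.8530 N/mm


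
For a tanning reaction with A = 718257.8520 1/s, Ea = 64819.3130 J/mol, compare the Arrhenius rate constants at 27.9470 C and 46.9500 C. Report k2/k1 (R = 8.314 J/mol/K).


T1 = 27.9470 + 273.15 = 301.0970 K; T2 = 46.9500 + 273.15 = 320.1000 K
k1 = A * exp(-Ea/(R*T1)) = 718257.8520 * exp(-64819.3130/(8.314*301.0970)) = 4.0827e-06 1/s
k2 = A * exp(-Ea/(R*T2)) = 718257.8520 * exp(-64819.3130/(8.314*320.1000)) = 1.8991e-05 1/s
k2/k1 = 1.8991e-05 / 4.0827e-06 = 4.6515


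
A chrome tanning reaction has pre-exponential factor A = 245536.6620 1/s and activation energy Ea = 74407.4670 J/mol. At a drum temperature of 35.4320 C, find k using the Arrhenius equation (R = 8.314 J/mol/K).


T_K = T_C + 273.15 = 35.4320 + 273.15 = 308.5820 K
exponent = -Ea / (R * T_K) = -74407.4670 / (8.314 * 308.5820) = -29.0025
k = A * exp(exponent) = 245536.6620 * exp(-29.0025) = 6.2298e-08 1/s


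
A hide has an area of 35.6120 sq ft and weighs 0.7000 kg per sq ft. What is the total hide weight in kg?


Formula: Weight = area * weight_per_sqft
Substituting: Weight = 35.6120 * 0.7000
Result: 24.9284 kg
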